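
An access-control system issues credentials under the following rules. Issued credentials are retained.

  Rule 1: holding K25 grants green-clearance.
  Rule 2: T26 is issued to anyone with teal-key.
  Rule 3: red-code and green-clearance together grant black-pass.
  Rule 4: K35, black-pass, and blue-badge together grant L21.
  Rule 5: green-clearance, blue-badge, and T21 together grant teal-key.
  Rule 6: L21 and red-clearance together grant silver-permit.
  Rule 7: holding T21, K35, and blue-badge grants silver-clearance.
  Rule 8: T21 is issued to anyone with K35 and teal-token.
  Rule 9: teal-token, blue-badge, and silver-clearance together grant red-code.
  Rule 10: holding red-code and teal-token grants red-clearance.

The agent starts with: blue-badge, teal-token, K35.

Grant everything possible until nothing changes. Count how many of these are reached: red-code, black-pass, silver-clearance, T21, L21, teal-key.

Holding K35 and teal-token grants T21 (Rule 8).
Holding T21, K35, and blue-badge grants silver-clearance (Rule 7).
Holding teal-token, blue-badge, and silver-clearance grants red-code (Rule 9).
red-code: reached.
black-pass would need red-code and green-clearance (Rule 3), but green-clearance is never granted.
silver-clearance: reached.
T21: reached.
L21 would need K35, black-pass, and blue-badge (Rule 4), but black-pass is never granted.
teal-key would need green-clearance, blue-badge, and T21 (Rule 5), but green-clearance is never granted.
Reached: red-code, silver-clearance, and T21 — 3 of the 6.

3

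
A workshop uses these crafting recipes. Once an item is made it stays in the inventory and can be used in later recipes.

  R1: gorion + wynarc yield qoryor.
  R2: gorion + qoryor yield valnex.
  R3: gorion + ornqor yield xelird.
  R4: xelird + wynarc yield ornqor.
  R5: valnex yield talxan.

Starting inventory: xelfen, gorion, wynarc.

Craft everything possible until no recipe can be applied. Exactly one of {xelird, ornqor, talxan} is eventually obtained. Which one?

talxan

Using R1, gorion and wynarc make qoryor.
gorion + qoryor → valnex (R2).
Using R5, valnex makes talxan.
xelird would need gorion and ornqor (R3), but ornqor is never obtained. ornqor would need xelird and wynarc (R4), but xelird is never obtained.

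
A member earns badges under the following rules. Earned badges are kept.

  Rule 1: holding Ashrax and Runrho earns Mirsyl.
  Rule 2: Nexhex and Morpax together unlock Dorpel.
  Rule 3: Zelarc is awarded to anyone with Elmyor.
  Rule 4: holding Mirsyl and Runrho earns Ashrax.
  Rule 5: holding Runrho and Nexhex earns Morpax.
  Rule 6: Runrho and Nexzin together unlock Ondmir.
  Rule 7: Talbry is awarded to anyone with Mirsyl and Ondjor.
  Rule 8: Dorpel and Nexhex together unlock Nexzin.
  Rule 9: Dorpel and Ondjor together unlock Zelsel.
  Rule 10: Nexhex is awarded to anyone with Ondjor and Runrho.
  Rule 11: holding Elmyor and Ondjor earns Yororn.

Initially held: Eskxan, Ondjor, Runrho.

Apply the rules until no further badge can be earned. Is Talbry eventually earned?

No

Talbry would need Mirsyl and Ondjor (Rule 7), but Mirsyl is never earned.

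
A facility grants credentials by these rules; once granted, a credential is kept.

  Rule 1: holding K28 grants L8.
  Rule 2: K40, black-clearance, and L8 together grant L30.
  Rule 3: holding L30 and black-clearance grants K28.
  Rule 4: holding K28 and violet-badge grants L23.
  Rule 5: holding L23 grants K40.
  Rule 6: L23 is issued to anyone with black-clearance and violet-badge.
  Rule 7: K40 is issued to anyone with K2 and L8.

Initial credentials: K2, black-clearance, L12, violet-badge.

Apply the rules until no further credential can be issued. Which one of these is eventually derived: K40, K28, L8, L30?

K40

Holding black-clearance and violet-badge grants L23 (Rule 6).
Holding L23 grants K40 (Rule 5).
L8 would need K28 (Rule 1), but K28 is never granted. K28 would need L30 and black-clearance (Rule 3), but L30 is never granted. L30 would need K40, black-clearance, and L8 (Rule 2), but L8 is never granted.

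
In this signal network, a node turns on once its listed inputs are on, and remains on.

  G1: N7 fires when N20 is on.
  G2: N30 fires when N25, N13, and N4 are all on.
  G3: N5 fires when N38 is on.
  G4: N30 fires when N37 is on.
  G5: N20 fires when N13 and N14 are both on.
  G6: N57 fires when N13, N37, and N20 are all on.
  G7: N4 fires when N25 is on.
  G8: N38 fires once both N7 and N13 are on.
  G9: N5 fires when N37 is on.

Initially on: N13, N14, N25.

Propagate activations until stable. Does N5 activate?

Yes

G5: N13 and N14 on → N20 on.
N20 is on, so N7 fires (G1).
G8: N7 and N13 on → N38 on.
N38 is on, so N5 fires (G3).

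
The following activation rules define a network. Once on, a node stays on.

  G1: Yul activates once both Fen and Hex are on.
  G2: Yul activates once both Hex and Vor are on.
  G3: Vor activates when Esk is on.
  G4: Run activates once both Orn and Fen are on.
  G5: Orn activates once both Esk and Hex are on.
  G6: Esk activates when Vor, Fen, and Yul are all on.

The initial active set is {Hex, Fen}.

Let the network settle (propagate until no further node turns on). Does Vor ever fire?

No

Vor would need Esk (G3), but Esk never turns on.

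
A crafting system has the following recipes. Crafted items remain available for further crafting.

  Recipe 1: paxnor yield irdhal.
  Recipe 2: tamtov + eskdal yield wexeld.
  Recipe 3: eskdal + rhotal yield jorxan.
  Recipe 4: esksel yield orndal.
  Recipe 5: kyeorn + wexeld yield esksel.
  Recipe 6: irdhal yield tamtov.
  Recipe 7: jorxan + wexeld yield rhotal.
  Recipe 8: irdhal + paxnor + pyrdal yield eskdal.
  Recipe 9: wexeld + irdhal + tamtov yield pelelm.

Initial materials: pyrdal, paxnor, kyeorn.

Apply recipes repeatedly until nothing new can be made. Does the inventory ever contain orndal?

Yes

Using Recipe 1, paxnor makes irdhal.
Using Recipe 8, irdhal, paxnor, and pyrdal make eskdal.
irdhal → tamtov (Recipe 6).
Using Recipe 2, tamtov and eskdal make wexeld.
kyeorn + wexeld → esksel (Recipe 5).
Using Recipe 4, esksel makes orndal.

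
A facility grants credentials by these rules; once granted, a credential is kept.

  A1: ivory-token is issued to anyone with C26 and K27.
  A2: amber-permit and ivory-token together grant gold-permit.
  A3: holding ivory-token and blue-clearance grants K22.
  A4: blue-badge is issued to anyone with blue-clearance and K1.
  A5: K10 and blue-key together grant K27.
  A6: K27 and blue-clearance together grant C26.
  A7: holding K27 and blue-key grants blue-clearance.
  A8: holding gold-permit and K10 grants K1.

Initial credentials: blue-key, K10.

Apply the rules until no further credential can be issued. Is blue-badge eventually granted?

blue-badge would need blue-clearance and K1 (A4), but K1 is never granted.

No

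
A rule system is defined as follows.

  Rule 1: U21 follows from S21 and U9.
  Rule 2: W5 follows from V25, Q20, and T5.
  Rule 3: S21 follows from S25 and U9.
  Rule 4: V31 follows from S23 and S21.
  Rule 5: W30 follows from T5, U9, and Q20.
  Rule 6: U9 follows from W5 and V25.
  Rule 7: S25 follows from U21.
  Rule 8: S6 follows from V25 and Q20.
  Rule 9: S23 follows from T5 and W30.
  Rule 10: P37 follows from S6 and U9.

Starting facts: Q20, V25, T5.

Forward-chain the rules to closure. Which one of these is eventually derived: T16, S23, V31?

V25, Q20, and T5 hold, so W5 follows (Rule 2).
From W5 and V25, Rule 6 gives U9.
T5, U9, and Q20 hold, so W30 follows (Rule 5).
T5 and W30 hold, so S23 follows (Rule 9).
No rule produces T16, and it is not given. V31 would need S23 and S21 (Rule 4), but S21 is never established.

S23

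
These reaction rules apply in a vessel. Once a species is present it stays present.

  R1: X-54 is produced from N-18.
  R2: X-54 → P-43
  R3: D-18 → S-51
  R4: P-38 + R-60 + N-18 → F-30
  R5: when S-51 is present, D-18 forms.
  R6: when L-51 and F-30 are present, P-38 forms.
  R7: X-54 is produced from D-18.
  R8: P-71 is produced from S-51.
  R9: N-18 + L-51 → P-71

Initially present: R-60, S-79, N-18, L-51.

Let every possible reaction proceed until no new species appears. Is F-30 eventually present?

F-30 would need P-38, R-60, and N-18 (R4), but P-38 never forms.

No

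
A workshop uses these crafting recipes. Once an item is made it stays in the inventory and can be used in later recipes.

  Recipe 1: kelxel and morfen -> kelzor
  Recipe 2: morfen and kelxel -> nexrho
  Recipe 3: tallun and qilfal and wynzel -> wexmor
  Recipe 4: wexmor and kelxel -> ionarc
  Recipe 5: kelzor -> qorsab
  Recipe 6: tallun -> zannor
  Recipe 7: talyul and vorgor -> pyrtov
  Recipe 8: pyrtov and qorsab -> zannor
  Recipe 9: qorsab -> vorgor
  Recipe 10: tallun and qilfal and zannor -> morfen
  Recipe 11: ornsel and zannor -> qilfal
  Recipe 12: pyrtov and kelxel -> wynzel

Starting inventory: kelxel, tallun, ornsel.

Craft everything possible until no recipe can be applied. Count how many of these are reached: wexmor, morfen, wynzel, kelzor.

2

Using Recipe 6, tallun makes zannor.
ornsel and zannor -> qilfal (Recipe 11).
Using Recipe 10, tallun, qilfal, and zannor make morfen.
kelxel and morfen -> kelzor (Recipe 1).
wexmor would need tallun, qilfal, and wynzel (Recipe 3), but wynzel is never obtained.
morfen: reached.
wynzel would need pyrtov and kelxel (Recipe 12), but pyrtov is never obtained.
kelzor: reached.
Reached: morfen and kelzor — 2 of the 4.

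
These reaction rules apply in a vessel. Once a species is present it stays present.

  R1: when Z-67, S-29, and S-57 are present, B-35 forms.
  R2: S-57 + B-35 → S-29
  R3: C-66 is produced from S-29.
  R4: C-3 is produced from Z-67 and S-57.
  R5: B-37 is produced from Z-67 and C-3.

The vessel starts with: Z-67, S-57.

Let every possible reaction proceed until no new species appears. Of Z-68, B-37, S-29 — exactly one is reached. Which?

Z-67 and S-57 present → C-3 forms (R4).
Z-67 and C-3 present → B-37 forms (R5).
S-29 would need S-57 and B-35 (R2), but B-35 never forms. No rule produces Z-68, and it is not given.

B-37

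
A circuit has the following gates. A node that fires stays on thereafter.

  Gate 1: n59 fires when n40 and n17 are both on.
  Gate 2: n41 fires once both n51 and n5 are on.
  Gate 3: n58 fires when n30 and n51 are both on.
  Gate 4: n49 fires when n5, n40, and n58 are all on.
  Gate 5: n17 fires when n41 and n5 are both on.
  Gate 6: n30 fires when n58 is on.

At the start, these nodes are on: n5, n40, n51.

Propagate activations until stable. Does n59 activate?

n51 and n5 are on, so n41 fires (Gate 2).
Gate 5: n41 and n5 on → n17 on.
n40 and n17 are on, so n59 fires (Gate 1).

Yes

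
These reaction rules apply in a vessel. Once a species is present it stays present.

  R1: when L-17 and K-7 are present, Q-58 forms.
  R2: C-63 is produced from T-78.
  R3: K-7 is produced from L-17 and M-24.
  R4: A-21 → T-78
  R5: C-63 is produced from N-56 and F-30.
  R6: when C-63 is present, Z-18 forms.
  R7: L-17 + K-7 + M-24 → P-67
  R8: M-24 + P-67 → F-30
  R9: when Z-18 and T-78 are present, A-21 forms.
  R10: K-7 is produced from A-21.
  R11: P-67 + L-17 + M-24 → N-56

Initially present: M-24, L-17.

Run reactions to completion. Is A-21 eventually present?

No

A-21 would need Z-18 and T-78 (R9), but T-78 never forms.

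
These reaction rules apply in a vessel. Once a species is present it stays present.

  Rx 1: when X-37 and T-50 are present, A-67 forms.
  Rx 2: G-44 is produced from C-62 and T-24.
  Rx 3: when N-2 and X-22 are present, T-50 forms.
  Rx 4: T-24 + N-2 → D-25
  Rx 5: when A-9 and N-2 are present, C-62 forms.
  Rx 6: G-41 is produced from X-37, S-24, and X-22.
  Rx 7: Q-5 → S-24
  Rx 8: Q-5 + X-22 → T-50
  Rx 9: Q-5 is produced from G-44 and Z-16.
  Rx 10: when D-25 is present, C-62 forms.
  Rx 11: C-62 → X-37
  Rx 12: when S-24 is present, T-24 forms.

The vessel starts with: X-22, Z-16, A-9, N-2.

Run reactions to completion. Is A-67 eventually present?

Yes

N-2 and X-22 present → T-50 forms (Rx 3).
A-9 and N-2 present → C-62 forms (Rx 5).
C-62 present → X-37 forms (Rx 11).
X-37 and T-50 present → A-67 forms (Rx 1).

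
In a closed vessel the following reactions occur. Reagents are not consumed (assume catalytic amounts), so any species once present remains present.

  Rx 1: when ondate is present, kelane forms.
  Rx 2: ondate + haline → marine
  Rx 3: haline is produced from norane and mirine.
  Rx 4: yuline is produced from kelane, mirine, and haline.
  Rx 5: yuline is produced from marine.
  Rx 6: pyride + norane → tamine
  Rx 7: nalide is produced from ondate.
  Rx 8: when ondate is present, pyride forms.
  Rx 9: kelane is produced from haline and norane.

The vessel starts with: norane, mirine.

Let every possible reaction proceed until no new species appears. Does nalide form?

nalide would need ondate (Rx 7), but ondate never forms.

No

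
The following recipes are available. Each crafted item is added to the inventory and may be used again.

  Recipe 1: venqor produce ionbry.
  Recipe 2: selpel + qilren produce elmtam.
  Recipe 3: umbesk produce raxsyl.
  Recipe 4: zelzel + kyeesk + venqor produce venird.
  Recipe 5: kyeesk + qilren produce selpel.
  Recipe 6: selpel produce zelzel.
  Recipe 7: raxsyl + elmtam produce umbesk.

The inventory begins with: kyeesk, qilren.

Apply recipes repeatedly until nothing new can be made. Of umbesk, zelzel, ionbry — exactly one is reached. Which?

zelzel

Using Recipe 5, kyeesk and qilren make selpel.
Using Recipe 6, selpel makes zelzel.
ionbry would need venqor (Recipe 1), but venqor is never obtained. umbesk would need raxsyl and elmtam (Recipe 7), but raxsyl is never obtained.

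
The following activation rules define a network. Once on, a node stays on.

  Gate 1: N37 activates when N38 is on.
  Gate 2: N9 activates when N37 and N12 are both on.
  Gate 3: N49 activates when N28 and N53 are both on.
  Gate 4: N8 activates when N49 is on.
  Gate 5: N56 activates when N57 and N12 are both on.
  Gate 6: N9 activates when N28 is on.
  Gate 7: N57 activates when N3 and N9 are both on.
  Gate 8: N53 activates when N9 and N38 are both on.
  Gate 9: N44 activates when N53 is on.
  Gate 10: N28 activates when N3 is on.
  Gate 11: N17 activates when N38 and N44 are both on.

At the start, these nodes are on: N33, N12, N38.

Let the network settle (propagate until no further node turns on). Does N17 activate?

N38 is on, so N37 activates (Gate 1).
Gate 2: N37 and N12 on → N9 on.
Gate 8: N9 and N38 on → N53 on.
N53 is on, so N44 activates (Gate 9).
N38 and N44 are on, so N17 activates (Gate 11).

Yes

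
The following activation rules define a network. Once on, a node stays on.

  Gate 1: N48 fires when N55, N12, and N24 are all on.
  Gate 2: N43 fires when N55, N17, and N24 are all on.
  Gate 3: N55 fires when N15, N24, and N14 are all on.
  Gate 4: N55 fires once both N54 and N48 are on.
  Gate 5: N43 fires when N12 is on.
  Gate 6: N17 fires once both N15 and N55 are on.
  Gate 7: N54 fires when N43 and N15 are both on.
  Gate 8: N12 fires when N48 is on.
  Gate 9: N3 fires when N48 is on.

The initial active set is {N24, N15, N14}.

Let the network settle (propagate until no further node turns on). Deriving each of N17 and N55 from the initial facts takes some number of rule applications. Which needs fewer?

N55

N55: Gate 3: N15, N24, and N14 on → N55 on. [1 rule application]
N17: N15, N24, and N14 are on, so N55 fires (Gate 3). N15 and N55 are on, so N17 fires (Gate 6). [2 rule applications]
N55 needs fewer.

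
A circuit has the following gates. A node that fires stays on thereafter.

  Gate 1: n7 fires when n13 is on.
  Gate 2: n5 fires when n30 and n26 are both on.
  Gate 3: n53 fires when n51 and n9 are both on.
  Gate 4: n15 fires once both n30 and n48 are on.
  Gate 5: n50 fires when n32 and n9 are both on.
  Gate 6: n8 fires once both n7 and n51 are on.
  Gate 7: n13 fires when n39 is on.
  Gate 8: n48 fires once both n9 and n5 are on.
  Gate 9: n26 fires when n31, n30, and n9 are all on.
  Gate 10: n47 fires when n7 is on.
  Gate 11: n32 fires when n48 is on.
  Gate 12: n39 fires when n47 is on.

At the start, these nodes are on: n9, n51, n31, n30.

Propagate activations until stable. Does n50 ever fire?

Yes

n31, n30, and n9 are on, so n26 fires (Gate 9).
Gate 2: n30 and n26 on → n5 on.
Gate 8: n9 and n5 on → n48 on.
n48 is on, so n32 fires (Gate 11).
Gate 5: n32 and n9 on → n50 on.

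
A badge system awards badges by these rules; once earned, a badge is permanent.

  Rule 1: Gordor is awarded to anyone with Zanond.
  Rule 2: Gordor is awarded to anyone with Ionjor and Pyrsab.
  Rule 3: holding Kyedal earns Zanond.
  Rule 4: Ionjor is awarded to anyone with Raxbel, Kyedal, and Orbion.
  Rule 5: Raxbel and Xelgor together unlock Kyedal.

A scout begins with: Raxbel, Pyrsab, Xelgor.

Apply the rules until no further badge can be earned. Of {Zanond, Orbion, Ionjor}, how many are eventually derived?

With Raxbel and Xelgor, Kyedal is earned (Rule 5).
With Kyedal, Zanond is earned (Rule 3).
Zanond: reached.
No rule produces Orbion, and it is not given.
Ionjor would need Raxbel, Kyedal, and Orbion (Rule 4), but Orbion is never earned.
Reached: Zanond — 1 of the 3.

1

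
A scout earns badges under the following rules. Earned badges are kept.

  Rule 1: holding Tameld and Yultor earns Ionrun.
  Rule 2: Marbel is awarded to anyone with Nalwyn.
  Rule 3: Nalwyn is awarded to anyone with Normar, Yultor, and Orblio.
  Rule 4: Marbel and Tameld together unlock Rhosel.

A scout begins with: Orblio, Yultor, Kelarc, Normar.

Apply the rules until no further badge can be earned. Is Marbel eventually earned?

Yes

With Normar, Yultor, and Orblio, Nalwyn is earned (Rule 3).
With Nalwyn, Marbel is earned (Rule 2).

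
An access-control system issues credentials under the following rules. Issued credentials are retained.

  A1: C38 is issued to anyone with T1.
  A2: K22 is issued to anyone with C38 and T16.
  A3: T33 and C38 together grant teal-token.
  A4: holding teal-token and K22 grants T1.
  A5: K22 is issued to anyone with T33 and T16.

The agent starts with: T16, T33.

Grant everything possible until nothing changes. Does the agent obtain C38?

C38 would need T1 (A1), but T1 is never granted.

No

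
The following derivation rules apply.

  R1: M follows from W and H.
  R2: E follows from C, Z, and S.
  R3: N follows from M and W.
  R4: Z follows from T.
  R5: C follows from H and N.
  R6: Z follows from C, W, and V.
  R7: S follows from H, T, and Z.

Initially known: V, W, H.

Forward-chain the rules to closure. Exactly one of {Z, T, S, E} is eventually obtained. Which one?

W and H hold, so M follows (R1).
From M and W, R3 gives N.
H and N hold, so C follows (R5).
From C, W, and V, R6 gives Z.
S would need H, T, and Z (R7), but T is never established. E would need C, Z, and S (R2), but S is never established. No rule produces T, and it is not given.

Z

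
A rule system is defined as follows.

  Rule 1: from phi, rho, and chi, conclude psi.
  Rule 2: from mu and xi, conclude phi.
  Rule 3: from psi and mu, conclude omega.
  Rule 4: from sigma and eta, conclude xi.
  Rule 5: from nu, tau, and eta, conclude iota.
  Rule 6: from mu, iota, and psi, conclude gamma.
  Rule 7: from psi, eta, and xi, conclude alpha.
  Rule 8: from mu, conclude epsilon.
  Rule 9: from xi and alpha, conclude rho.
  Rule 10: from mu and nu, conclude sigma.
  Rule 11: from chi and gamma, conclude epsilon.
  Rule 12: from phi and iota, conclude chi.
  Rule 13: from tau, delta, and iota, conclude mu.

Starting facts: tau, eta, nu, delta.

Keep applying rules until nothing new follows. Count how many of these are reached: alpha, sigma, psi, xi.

2

From nu, tau, and eta, Rule 5 gives iota.
tau, delta, and iota hold, so mu follows (Rule 13).
mu and nu hold, so sigma follows (Rule 10).
sigma and eta hold, so xi follows (Rule 4).
alpha would need psi, eta, and xi (Rule 7), but psi is never established.
sigma: reached.
psi would need phi, rho, and chi (Rule 1), but rho is never established.
xi: reached.
Reached: sigma and xi — 2 of the 4.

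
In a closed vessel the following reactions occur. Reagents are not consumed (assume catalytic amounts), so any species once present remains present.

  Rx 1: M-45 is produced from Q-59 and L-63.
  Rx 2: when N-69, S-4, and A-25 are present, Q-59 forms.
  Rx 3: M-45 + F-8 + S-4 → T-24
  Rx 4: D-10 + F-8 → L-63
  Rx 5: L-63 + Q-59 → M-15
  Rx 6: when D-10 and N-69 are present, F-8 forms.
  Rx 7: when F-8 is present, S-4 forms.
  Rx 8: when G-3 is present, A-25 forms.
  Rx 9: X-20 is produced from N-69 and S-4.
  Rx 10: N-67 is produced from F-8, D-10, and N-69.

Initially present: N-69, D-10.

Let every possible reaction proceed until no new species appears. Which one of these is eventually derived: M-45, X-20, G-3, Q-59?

X-20

D-10 and N-69 present → F-8 forms (Rx 6).
F-8 present → S-4 forms (Rx 7).
N-69 and S-4 present → X-20 forms (Rx 9).
No rule produces G-3, and it is not given. Q-59 would need N-69, S-4, and A-25 (Rx 2), but A-25 never forms. M-45 would need Q-59 and L-63 (Rx 1), but Q-59 never forms.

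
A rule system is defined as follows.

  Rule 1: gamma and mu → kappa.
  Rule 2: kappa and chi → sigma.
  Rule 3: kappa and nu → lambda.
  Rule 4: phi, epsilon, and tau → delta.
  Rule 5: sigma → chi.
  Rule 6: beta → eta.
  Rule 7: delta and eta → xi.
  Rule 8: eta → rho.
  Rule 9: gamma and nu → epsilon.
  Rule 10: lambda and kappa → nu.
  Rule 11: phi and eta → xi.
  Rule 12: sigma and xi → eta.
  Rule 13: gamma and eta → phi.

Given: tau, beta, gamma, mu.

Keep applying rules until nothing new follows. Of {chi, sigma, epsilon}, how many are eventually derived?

chi would need sigma (Rule 5), but sigma is never established.
sigma would need kappa and chi (Rule 2), but chi is never established.
epsilon would need gamma and nu (Rule 9), but nu is never established.
None of the 3 are reached.

0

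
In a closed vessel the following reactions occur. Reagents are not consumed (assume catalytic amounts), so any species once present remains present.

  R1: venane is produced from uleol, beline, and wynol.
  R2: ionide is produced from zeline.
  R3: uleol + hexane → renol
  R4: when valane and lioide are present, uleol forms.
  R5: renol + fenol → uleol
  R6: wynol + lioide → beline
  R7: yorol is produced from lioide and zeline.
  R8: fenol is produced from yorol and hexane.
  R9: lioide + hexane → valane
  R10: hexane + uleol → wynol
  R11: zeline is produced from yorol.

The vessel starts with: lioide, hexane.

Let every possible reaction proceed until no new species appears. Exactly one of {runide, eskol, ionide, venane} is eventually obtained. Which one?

venane

lioide and hexane present → valane forms (R9).
valane and lioide present → uleol forms (R4).
hexane and uleol present → wynol forms (R10).
wynol and lioide present → beline forms (R6).
uleol, beline, and wynol present → venane forms (R1).
ionide would need zeline (R2), but zeline never forms. No rule produces eskol, and it is not given. No rule produces runide, and it is not given.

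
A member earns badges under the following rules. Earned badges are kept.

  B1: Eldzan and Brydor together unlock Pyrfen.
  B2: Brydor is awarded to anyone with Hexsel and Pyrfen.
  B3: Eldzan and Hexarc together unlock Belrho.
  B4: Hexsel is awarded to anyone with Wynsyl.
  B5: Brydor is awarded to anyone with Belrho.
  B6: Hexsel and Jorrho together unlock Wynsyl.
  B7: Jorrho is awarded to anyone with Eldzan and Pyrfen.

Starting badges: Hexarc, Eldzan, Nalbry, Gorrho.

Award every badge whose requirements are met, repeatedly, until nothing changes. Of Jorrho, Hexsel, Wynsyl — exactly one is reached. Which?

With Eldzan and Hexarc, Belrho is earned (B3).
With Belrho, Brydor is earned (B5).
With Eldzan and Brydor, Pyrfen is earned (B1).
With Eldzan and Pyrfen, Jorrho is earned (B7).
Wynsyl would need Hexsel and Jorrho (B6), but Hexsel is never earned. Hexsel would need Wynsyl (B4), but Wynsyl is never earned.

Jorrho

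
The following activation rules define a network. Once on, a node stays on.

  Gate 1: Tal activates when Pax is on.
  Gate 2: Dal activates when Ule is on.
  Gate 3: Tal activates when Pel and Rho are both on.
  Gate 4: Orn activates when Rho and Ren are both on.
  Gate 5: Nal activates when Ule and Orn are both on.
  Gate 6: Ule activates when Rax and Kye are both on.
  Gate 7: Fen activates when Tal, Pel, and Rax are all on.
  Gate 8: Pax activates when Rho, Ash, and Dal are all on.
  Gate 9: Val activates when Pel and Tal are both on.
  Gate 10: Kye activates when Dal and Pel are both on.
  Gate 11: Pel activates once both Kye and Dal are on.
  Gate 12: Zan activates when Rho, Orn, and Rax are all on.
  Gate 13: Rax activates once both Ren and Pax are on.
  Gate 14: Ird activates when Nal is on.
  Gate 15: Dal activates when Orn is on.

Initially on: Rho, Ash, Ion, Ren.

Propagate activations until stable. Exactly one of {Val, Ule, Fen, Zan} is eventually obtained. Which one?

Zan

Gate 4: Rho and Ren on → Orn on.
Orn is on, so Dal activates (Gate 15).
Rho, Ash, and Dal are on, so Pax activates (Gate 8).
Gate 13: Ren and Pax on → Rax on.
Gate 12: Rho, Orn, and Rax on → Zan on.
Ule would need Rax and Kye (Gate 6), but Kye never turns on. Val would need Pel and Tal (Gate 9), but Pel never turns on. Fen would need Tal, Pel, and Rax (Gate 7), but Pel never turns on.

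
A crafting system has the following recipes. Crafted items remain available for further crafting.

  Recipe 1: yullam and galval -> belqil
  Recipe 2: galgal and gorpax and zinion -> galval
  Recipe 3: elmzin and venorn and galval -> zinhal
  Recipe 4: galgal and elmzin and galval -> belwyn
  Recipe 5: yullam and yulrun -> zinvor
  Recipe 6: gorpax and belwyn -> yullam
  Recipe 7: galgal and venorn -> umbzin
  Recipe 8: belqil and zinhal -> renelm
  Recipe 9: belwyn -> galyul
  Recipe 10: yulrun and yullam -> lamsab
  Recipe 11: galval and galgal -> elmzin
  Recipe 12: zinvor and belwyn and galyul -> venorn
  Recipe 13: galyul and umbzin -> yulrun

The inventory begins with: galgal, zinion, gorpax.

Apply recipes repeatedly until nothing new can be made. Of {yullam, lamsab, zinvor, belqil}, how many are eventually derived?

2

Using Recipe 2, galgal, gorpax, and zinion make galval.
galval and galgal -> elmzin (Recipe 11).
galgal and elmzin and galval -> belwyn (Recipe 4).
Using Recipe 6, gorpax and belwyn make yullam.
Using Recipe 1, yullam and galval make belqil.
yullam: reached.
lamsab would need yulrun and yullam (Recipe 10), but yulrun is never obtained.
zinvor would need yullam and yulrun (Recipe 5), but yulrun is never obtained.
belqil: reached.
Reached: yullam and belqil — 2 of the 4.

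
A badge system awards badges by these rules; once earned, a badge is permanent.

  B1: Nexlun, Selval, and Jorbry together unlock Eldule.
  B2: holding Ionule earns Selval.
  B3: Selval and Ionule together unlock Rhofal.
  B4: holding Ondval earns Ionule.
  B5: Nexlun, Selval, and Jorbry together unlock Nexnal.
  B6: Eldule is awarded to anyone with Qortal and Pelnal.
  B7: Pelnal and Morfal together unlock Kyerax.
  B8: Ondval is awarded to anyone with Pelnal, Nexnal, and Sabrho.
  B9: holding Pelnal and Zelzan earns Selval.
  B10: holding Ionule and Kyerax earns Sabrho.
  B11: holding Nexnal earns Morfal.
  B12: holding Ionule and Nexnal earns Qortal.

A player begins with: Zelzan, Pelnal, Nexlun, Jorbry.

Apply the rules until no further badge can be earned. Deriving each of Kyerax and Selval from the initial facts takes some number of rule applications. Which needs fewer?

Selval

Selval: With Pelnal and Zelzan, Selval is earned (B9). [1 rule application]
Kyerax: With Pelnal and Zelzan, Selval is earned (B9). With Nexlun, Selval, and Jorbry, Nexnal is earned (B5). With Nexnal, Morfal is earned (B11). With Pelnal and Morfal, Kyerax is earned (B7). [4 rule applications]
Selval needs fewer.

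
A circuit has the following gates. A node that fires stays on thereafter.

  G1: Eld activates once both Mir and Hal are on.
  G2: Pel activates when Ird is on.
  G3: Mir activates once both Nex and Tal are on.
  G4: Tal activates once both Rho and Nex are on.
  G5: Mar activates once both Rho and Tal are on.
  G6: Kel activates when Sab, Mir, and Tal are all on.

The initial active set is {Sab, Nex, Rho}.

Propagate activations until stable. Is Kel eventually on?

Yes

G4: Rho and Nex on → Tal on.
Nex and Tal are on, so Mir activates (G3).
G6: Sab, Mir, and Tal on → Kel on.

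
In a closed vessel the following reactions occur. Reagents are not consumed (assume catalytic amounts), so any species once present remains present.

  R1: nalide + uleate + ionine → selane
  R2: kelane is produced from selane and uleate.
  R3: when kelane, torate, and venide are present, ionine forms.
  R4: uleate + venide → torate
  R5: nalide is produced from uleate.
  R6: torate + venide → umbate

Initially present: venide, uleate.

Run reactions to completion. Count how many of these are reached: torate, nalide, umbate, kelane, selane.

3

uleate present → nalide forms (R5).
uleate and venide present → torate forms (R4).
torate and venide present → umbate forms (R6).
torate: reached.
nalide: reached.
umbate: reached.
kelane would need selane and uleate (R2), but selane never forms.
selane would need nalide, uleate, and ionine (R1), but ionine never forms.
Reached: torate, nalide, and umbate — 3 of the 5.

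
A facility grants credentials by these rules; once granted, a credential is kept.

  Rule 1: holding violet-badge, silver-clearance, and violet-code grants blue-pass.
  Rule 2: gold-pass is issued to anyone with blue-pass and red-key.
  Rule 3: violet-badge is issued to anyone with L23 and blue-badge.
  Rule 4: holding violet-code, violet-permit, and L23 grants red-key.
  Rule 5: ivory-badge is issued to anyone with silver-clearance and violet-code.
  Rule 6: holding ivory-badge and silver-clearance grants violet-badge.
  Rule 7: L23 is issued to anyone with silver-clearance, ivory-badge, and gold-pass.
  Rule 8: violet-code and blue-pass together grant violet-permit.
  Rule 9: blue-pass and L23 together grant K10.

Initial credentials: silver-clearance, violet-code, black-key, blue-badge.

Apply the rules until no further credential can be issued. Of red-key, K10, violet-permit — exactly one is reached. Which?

Holding silver-clearance and violet-code grants ivory-badge (Rule 5).
Holding ivory-badge and silver-clearance grants violet-badge (Rule 6).
Holding violet-badge, silver-clearance, and violet-code grants blue-pass (Rule 1).
Holding violet-code and blue-pass grants violet-permit (Rule 8).
red-key would need violet-code, violet-permit, and L23 (Rule 4), but L23 is never granted. K10 would need blue-pass and L23 (Rule 9), but L23 is never granted.

violet-permit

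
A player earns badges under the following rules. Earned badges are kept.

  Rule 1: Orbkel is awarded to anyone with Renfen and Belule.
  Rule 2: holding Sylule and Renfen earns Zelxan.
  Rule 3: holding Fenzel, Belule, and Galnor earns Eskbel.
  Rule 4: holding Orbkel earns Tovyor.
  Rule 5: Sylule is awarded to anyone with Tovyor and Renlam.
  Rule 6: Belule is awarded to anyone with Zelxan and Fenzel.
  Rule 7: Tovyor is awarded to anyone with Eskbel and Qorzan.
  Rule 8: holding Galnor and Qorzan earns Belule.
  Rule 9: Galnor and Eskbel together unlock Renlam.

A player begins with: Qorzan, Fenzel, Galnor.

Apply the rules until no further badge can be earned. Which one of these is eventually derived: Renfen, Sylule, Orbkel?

Sylule

With Galnor and Qorzan, Belule is earned (Rule 8).
With Fenzel, Belule, and Galnor, Eskbel is earned (Rule 3).
With Eskbel and Qorzan, Tovyor is earned (Rule 7).
With Galnor and Eskbel, Renlam is earned (Rule 9).
With Tovyor and Renlam, Sylule is earned (Rule 5).
Orbkel would need Renfen and Belule (Rule 1), but Renfen is never earned. No rule produces Renfen, and it is not given.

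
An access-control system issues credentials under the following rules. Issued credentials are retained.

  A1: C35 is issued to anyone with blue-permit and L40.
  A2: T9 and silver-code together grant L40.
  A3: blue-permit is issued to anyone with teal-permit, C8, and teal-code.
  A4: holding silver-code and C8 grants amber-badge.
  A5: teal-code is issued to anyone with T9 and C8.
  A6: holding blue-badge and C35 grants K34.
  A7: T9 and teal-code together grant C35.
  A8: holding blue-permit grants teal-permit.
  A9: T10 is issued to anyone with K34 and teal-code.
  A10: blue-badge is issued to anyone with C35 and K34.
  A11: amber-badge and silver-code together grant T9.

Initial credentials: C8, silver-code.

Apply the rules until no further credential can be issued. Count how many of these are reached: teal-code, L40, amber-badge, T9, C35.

Holding silver-code and C8 grants amber-badge (A4).
Holding amber-badge and silver-code grants T9 (A11).
Holding T9 and C8 grants teal-code (A5).
Holding T9 and silver-code grants L40 (A2).
Holding T9 and teal-code grants C35 (A7).
teal-code: reached.
L40: reached.
amber-badge: reached.
T9: reached.
C35: reached.
All 5 are reached.

5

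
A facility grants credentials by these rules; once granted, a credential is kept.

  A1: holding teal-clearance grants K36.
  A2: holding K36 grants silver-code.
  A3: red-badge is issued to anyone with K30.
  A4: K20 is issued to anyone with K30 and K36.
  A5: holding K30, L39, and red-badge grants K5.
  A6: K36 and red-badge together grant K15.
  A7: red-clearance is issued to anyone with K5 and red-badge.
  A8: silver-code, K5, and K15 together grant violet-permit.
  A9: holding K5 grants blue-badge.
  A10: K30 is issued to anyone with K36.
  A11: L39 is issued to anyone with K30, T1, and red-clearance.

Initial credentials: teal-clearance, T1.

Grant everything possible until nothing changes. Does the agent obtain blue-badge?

blue-badge would need K5 (A9), but K5 is never granted.

No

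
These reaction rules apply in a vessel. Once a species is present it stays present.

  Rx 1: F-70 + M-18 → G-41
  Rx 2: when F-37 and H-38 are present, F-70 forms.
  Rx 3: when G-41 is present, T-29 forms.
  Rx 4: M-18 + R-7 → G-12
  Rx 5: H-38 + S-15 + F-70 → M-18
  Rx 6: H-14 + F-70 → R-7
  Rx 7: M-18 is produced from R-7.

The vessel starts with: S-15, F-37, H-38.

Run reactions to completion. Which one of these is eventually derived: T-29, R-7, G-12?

F-37 and H-38 present → F-70 forms (Rx 2).
H-38, S-15, and F-70 present → M-18 forms (Rx 5).
F-70 and M-18 present → G-41 forms (Rx 1).
G-41 present → T-29 forms (Rx 3).
G-12 would need M-18 and R-7 (Rx 4), but R-7 never forms. R-7 would need H-14 and F-70 (Rx 6), but H-14 never forms.

T-29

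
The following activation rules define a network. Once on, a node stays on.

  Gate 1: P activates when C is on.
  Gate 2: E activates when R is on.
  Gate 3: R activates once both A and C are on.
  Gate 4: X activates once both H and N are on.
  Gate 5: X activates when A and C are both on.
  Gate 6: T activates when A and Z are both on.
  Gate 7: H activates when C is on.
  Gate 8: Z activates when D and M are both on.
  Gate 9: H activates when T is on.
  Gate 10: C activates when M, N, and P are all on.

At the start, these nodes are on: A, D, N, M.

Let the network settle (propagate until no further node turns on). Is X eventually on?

D and M are on, so Z activates (Gate 8).
A and Z are on, so T activates (Gate 6).
Gate 9: T on → H on.
Gate 4: H and N on → X on.

Yes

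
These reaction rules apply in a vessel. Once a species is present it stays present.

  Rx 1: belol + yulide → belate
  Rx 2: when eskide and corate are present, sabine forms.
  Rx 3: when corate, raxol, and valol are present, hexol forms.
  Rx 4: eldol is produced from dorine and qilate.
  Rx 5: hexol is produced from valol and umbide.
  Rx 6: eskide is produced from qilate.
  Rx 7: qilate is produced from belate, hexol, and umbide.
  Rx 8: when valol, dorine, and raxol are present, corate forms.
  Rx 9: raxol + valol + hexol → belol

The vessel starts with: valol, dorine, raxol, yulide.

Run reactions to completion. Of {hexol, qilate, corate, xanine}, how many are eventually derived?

2

valol, dorine, and raxol present → corate forms (Rx 8).
corate, raxol, and valol present → hexol forms (Rx 3).
hexol: reached.
qilate would need belate, hexol, and umbide (Rx 7), but umbide never forms.
corate: reached.
No rule produces xanine, and it is not given.
Reached: hexol and corate — 2 of the 4.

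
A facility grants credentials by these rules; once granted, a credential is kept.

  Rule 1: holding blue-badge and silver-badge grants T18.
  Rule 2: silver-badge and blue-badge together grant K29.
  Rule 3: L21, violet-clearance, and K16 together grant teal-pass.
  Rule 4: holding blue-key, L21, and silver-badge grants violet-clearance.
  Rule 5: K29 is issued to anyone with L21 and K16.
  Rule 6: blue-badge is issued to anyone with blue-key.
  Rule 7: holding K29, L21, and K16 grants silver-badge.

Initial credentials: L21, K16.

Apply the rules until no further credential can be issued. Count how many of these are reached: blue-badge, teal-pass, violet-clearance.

blue-badge would need blue-key (Rule 6), but blue-key is never granted.
teal-pass would need L21, violet-clearance, and K16 (Rule 3), but violet-clearance is never granted.
violet-clearance would need blue-key, L21, and silver-badge (Rule 4), but blue-key is never granted.
None of the 3 are reached.

0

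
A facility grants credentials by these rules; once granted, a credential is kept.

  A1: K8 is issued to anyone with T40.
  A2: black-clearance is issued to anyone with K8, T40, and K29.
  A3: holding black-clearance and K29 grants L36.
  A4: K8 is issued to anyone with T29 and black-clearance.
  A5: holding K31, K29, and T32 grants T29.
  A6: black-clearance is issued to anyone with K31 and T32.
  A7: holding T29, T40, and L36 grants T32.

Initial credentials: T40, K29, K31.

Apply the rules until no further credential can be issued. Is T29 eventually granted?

No

T29 would need K31, K29, and T32 (A5), but T32 is never granted.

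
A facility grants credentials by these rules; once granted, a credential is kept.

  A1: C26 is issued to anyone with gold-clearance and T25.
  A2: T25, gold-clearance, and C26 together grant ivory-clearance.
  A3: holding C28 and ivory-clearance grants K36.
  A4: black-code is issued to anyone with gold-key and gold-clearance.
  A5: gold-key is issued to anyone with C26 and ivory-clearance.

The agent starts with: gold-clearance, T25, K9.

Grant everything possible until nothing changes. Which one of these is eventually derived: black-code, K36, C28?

black-code

Holding gold-clearance and T25 grants C26 (A1).
Holding T25, gold-clearance, and C26 grants ivory-clearance (A2).
Holding C26 and ivory-clearance grants gold-key (A5).
Holding gold-key and gold-clearance grants black-code (A4).
No rule produces C28, and it is not given. K36 would need C28 and ivory-clearance (A3), but C28 is never granted.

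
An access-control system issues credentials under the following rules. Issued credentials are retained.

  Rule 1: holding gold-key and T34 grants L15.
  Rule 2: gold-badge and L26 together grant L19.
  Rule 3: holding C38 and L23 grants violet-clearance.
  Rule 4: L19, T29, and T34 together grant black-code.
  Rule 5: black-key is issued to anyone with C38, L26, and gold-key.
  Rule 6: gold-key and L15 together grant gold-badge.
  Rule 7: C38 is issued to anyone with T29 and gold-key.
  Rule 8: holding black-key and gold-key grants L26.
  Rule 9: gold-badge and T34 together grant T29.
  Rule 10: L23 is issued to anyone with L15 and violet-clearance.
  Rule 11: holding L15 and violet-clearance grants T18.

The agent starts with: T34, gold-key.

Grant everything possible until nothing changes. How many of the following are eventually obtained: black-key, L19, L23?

0

black-key would need C38, L26, and gold-key (Rule 5), but L26 is never granted.
L19 would need gold-badge and L26 (Rule 2), but L26 is never granted.
L23 would need L15 and violet-clearance (Rule 10), but violet-clearance is never granted.
None of the 3 are reached.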